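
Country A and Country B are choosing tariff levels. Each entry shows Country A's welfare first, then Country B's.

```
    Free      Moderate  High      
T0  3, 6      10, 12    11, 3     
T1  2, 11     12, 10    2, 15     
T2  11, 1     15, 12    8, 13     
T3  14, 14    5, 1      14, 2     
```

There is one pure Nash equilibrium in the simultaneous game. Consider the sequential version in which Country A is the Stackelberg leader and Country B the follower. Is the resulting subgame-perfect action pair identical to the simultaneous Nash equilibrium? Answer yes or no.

Solve by backward induction (Country A leads).
- T0 → Country B plays Moderate (best of 6, 12, 3); Country A gets 10.
- T1 → Country B plays High (best of 11, 10, 15); Country A gets 2.
- T2 → Country B plays High (best of 1, 12, 13); Country A gets 8.
- T3 → Country B plays Free (best of 14, 1, 2); Country A gets 14.
Among 10, 2, 8, 14, the best is 14 at T3. Subgame-perfect outcome: (T3, Free) with payoffs (14, 14).
Under simultaneous play:
Country A's best replies: Free→T3; Moderate→T2; High→T3.
Country B's best replies: T0→Moderate; T1→High; T2→High; T3→Free.
The unique mutual best reply is (T3, Free), giving (14, 14).
Sequential outcome (T3, Free) coincides with the Nash profile (T3, Free).

yes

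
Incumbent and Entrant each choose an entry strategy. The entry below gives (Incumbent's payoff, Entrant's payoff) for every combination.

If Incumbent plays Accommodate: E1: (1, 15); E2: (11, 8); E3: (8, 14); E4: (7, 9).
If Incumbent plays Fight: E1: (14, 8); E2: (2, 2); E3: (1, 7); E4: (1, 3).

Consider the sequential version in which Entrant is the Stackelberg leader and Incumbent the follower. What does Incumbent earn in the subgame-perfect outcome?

8

Solve by backward induction (Entrant leads).
- E1: Incumbent compares 1, 14 and picks Fight; Entrant would get 8.
- E2: Incumbent compares 11, 2 and picks Accommodate; Entrant would get 8.
- E3: Incumbent compares 8, 1 and picks Accommodate; Entrant would get 14.
- E4: Incumbent compares 7, 1 and picks Accommodate; Entrant would get 9.
Maximizing over 8, 8, 14, 9, Entrant chooses E3. Subgame-perfect outcome: (Accommodate, E3) with payoffs (8, 14).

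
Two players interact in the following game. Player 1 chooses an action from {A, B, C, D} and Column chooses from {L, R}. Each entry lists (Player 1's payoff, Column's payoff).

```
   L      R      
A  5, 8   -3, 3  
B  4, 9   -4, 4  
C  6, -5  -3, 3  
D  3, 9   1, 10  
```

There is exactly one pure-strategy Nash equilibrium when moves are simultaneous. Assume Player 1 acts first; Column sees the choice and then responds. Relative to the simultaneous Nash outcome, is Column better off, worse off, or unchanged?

Solve by backward induction (Player 1 leads).
- A: BR = L, leader payoff 5.
- B: BR = L, leader payoff 4.
- C: BR = R, leader payoff -3.
- D: BR = R, leader payoff 1.
Maximizing over 5, 4, -3, 1, Player 1 chooses A. Subgame-perfect outcome: (A, L) with payoffs (5, 8).
Under simultaneous play:
Player 1's best replies: L→C; R→D.
Column's best replies: A→L; B→L; C→R; D→R.
Only (D, R) has each player best-responding; Nash payoffs (1, 10).
Column earns 8 sequentially versus 10 at the Nash outcome: worse off.

worse off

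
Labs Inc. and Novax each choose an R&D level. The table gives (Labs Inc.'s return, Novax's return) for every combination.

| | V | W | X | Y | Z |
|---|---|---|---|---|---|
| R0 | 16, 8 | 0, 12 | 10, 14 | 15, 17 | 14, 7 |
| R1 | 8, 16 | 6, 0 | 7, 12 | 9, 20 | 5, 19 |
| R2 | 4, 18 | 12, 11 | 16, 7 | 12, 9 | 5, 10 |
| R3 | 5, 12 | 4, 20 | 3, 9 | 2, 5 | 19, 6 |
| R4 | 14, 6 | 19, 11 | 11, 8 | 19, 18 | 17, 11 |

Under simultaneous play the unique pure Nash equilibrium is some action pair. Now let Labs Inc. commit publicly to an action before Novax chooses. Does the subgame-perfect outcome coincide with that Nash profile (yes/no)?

yes

Work backward from Novax's decision.
- R0: BR = Y, leader payoff 15.
- R1: BR = Y, leader payoff 9.
- R2: BR = V, leader payoff 4.
- R3: BR = W, leader payoff 4.
- R4: BR = Y, leader payoff 19.
Maximizing over 15, 9, 4, 4, 19, Labs Inc. chooses R4. Subgame-perfect outcome: (R4, Y) with payoffs (19, 18).
Now find the simultaneous Nash equilibrium.
Labs Inc.'s best replies: V→R0; W→R4; X→R2; Y→R4; Z→R3.
Novax's best replies: R0→Y; R1→Y; R2→V; R3→W; R4→Y.
Only (R4, Y) has each player best-responding; Nash payoffs (19, 18).
Sequential outcome (R4, Y) coincides with the Nash profile (R4, Y).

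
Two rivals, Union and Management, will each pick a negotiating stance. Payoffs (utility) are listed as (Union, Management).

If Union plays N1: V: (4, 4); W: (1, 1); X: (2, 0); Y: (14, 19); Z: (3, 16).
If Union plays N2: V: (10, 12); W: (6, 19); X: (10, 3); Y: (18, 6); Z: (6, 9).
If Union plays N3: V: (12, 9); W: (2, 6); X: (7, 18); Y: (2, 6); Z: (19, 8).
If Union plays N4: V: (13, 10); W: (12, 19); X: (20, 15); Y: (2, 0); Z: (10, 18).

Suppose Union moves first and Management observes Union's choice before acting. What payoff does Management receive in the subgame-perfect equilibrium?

19

Solve by backward induction (Union leads).
- N1: BR = Y, leader payoff 14.
- N2: BR = W, leader payoff 6.
- N3: BR = X, leader payoff 7.
- N4: BR = W, leader payoff 12.
Among 14, 6, 7, 12, the best is 14 at N1. Subgame-perfect outcome: (N1, Y) with payoffs (14, 19).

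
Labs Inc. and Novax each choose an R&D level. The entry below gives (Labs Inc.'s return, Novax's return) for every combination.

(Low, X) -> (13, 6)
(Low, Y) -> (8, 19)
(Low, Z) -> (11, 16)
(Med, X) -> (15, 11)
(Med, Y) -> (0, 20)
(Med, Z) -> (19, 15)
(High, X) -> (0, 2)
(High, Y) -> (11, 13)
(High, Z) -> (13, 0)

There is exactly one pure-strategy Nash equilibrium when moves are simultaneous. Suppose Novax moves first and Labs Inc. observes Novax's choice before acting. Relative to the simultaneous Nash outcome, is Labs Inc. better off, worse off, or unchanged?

Work backward from Labs Inc.'s decision.
- X: Labs Inc. compares 13, 15, 0 and picks Med; Novax would get 11.
- Y: Labs Inc. compares 8, 0, 11 and picks High; Novax would get 13.
- Z: Labs Inc. compares 11, 19, 13 and picks Med; Novax would get 15.
Novax's induced payoffs are 11, 13, 15, so Novax commits to Z. Subgame-perfect outcome: (Med, Z) with payoffs (19, 15).
Under simultaneous play:
Labs Inc.'s best replies: X→Med; Y→High; Z→Med.
Novax's best replies: Low→Y; Med→Y; High→Y.
Only (High, Y) has each player best-responding; Nash payoffs (11, 13).
Labs Inc. earns 19 sequentially versus 11 at the Nash outcome: better off.

better off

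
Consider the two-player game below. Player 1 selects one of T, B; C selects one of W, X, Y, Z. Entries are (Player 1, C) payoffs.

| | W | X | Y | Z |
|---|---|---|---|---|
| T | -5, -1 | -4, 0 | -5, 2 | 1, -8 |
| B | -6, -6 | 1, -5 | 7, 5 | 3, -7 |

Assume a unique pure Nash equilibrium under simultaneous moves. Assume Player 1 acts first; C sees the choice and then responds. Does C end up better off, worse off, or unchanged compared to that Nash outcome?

Work backward from C's decision.
- T: C compares -1, 0, 2, -8 and picks Y; Player 1 would get -5.
- B: C compares -6, -5, 5, -7 and picks Y; Player 1 would get 7.
Player 1's induced payoffs are -5, 7, so Player 1 commits to B. Subgame-perfect outcome: (B, Y) with payoffs (7, 5).
Under simultaneous play:
Player 1's best replies: W→T; X→B; Y→B; Z→B.
C's best replies: T→Y; B→Y.
Only (B, Y) has each player best-responding; Nash payoffs (7, 5).
C earns 5 sequentially versus 5 at the Nash outcome: unchanged.

unchanged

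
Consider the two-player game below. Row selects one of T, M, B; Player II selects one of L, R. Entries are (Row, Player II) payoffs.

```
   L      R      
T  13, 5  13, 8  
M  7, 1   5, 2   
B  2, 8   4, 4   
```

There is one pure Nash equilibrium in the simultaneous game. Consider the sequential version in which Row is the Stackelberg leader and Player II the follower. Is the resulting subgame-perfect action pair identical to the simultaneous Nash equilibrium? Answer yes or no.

yes

Work backward from Player II's decision.
- T → Player II plays R (best of 5, 8); Row gets 13.
- M → Player II plays R (best of 1, 2); Row gets 5.
- B → Player II plays L (best of 8, 4); Row gets 2.
Row's induced payoffs are 13, 5, 2, so Row commits to T. Subgame-perfect outcome: (T, R) with payoffs (13, 8).
Under simultaneous play:
Row's best replies: L→T; R→T.
Player II's best replies: T→R; M→R; B→L.
Only (T, R) has each player best-responding; Nash payoffs (13, 8).
Sequential outcome (T, R) coincides with the Nash profile (T, R).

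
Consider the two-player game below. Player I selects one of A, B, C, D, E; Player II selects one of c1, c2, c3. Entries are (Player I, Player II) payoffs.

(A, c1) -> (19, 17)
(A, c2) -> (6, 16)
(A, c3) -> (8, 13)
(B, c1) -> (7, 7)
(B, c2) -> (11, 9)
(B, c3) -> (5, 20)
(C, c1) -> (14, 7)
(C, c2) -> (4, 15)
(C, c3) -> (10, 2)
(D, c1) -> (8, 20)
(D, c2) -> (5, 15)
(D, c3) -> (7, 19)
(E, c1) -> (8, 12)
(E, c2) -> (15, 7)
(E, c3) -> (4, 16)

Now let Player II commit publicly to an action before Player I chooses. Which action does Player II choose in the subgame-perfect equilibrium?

Player I best-responds to each possible Player II move:
- c1: Player I compares 19, 7, 14, 8, 8 and picks A; Player II would get 17.
- c2: Player I compares 6, 11, 4, 5, 15 and picks E; Player II would get 7.
- c3: Player I compares 8, 5, 10, 7, 4 and picks C; Player II would get 2.
Maximizing over 17, 7, 2, Player II chooses c1. Subgame-perfect outcome: (A, c1) with payoffs (19, 17).

c1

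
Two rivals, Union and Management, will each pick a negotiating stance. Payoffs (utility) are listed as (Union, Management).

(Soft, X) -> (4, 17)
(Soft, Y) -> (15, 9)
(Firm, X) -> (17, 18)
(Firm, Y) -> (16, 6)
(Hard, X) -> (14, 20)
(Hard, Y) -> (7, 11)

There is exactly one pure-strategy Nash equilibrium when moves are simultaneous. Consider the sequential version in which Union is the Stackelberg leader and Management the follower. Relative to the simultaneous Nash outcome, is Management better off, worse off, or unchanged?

unchanged

Management best-responds to each possible Union move:
- Soft: BR = X, leader payoff 4.
- Firm: BR = X, leader payoff 17.
- Hard: BR = X, leader payoff 14.
Among 4, 17, 14, the best is 17 at Firm. Subgame-perfect outcome: (Firm, X) with payoffs (17, 18).
For the simultaneous game, intersect best replies.
Union's best replies: X→Firm; Y→Firm.
Management's best replies: Soft→X; Firm→X; Hard→X.
Only (Firm, X) has each player best-responding; Nash payoffs (17, 18).
Management earns 18 sequentially versus 18 at the Nash outcome: unchanged.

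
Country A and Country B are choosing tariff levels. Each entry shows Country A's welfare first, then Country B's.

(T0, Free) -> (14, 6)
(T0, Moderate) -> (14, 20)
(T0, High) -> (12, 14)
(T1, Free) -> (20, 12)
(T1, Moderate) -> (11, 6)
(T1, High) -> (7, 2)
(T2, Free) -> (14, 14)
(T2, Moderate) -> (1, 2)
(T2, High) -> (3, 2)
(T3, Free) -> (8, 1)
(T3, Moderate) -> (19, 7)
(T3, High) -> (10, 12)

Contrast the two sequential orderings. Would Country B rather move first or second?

If Country A leads: Country B's best replies are T0→Moderate, T1→Free, T2→Free, T3→High; Country A's induced payoffs 14, 20, 14, 10; outcome (T1, Free), payoffs (20, 12).
If Country B leads: Country A's best replies are Free→T1, Moderate→T3, High→T0; Country B's induced payoffs 12, 7, 14; outcome (T0, High), payoffs (12, 14).
Country B gets 14 moving first and 12 moving second, so Country B prefers to move first.

first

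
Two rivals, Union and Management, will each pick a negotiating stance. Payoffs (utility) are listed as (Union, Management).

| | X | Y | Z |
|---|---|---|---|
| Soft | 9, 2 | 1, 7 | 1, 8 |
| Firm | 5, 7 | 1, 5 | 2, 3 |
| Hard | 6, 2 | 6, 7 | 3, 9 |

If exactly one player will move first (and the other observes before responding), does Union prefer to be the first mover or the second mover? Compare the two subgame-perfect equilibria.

first

If Union leads: Management's best replies are Soft→Z, Firm→X, Hard→Z; Union's induced payoffs 1, 5, 3; outcome (Firm, X), payoffs (5, 7).
If Management leads: Union's best replies are X→Soft, Y→Hard, Z→Hard; Management's induced payoffs 2, 7, 9; outcome (Hard, Z), payoffs (3, 9).
Union gets 5 moving first and 3 moving second, so Union prefers to move first.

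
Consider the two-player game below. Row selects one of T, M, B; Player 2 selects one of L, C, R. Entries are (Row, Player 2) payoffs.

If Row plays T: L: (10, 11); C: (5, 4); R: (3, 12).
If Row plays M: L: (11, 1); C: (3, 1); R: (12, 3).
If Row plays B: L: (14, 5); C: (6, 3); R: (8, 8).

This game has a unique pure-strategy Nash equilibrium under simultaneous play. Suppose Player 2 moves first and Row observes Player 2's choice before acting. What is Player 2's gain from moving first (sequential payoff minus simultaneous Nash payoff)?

Solve by backward induction (Player 2 leads).
- L: Row compares 10, 11, 14 and picks B; Player 2 would get 5.
- C: Row compares 5, 3, 6 and picks B; Player 2 would get 3.
- R: Row compares 3, 12, 8 and picks M; Player 2 would get 3.
Maximizing over 5, 3, 3, Player 2 chooses L. Subgame-perfect outcome: (B, L) with payoffs (14, 5).
For the simultaneous game, intersect best replies.
Row's best replies: L→B; C→B; R→M.
Player 2's best replies: T→R; M→R; B→R.
Only (M, R) has each player best-responding; Nash payoffs (12, 3).
Player 2's commitment gain: 5 − 3 = 2.

2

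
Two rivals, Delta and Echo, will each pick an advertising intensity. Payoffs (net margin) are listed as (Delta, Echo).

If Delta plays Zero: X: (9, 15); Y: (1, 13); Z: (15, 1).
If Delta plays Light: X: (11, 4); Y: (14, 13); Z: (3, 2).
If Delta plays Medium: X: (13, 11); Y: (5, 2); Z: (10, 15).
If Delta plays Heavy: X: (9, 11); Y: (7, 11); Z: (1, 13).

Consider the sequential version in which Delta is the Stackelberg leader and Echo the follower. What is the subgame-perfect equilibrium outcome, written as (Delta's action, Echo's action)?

Echo best-responds to each possible Delta move:
- Zero → Echo plays X (best of 15, 13, 1); Delta gets 9.
- Light → Echo plays Y (best of 4, 13, 2); Delta gets 14.
- Medium → Echo plays Z (best of 11, 2, 15); Delta gets 10.
- Heavy → Echo plays Z (best of 11, 11, 13); Delta gets 1.
Among 9, 14, 10, 1, the best is 14 at Light. Subgame-perfect outcome: (Light, Y) with payoffs (14, 13).

(Light, Y)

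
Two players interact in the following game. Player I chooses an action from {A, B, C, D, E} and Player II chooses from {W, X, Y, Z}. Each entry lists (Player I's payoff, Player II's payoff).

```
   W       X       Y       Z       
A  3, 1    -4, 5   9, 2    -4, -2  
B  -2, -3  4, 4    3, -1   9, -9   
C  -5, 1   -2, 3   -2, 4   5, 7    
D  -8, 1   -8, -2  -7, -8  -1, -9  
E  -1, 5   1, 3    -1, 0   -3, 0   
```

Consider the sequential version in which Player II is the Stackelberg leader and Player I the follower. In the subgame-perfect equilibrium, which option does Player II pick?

X

Solve by backward induction (Player II leads).
- W: Player I compares 3, -2, -5, -8, -1 and picks A; Player II would get 1.
- X: Player I compares -4, 4, -2, -8, 1 and picks B; Player II would get 4.
- Y: Player I compares 9, 3, -2, -7, -1 and picks A; Player II would get 2.
- Z: Player I compares -4, 9, 5, -1, -3 and picks B; Player II would get -9.
Player II's induced payoffs are 1, 4, 2, -9, so Player II commits to X. Subgame-perfect outcome: (B, X) with payoffs (4, 4).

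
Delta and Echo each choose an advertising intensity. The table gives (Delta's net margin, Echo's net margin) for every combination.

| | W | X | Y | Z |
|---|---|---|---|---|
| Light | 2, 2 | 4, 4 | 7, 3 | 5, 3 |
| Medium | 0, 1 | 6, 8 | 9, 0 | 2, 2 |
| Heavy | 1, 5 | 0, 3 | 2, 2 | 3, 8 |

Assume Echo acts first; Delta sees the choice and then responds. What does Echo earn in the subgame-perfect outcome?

Backward induction with Echo moving first.
- W → Delta plays Light (best of 2, 0, 1); Echo gets 2.
- X → Delta plays Medium (best of 4, 6, 0); Echo gets 8.
- Y → Delta plays Medium (best of 7, 9, 2); Echo gets 0.
- Z → Delta plays Light (best of 5, 2, 3); Echo gets 3.
Echo's induced payoffs are 2, 8, 0, 3, so Echo commits to X. Subgame-perfect outcome: (Medium, X) with payoffs (6, 8).

8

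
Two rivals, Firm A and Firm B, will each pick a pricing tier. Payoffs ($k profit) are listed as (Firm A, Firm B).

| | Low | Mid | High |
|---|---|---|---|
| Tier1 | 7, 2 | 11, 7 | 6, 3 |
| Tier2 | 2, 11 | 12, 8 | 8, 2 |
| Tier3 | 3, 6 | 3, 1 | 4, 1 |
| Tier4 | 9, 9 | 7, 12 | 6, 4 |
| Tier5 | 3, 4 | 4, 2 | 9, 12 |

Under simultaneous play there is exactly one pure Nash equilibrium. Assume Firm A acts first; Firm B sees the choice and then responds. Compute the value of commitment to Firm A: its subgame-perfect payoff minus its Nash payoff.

2

Work backward from Firm B's decision.
- Tier1 → Firm B plays Mid (best of 2, 7, 3); Firm A gets 11.
- Tier2 → Firm B plays Low (best of 11, 8, 2); Firm A gets 2.
- Tier3 → Firm B plays Low (best of 6, 1, 1); Firm A gets 3.
- Tier4 → Firm B plays Mid (best of 9, 12, 4); Firm A gets 7.
- Tier5 → Firm B plays High (best of 4, 2, 12); Firm A gets 9.
Among 11, 2, 3, 7, 9, the best is 11 at Tier1. Subgame-perfect outcome: (Tier1, Mid) with payoffs (11, 7).
Now find the simultaneous Nash equilibrium.
Firm A's best replies: Low→Tier4; Mid→Tier2; High→Tier5.
Firm B's best replies: Tier1→Mid; Tier2→Low; Tier3→Low; Tier4→Mid; Tier5→High.
Only (Tier5, High) has each player best-responding; Nash payoffs (9, 12).
Firm A's commitment gain: 11 − 9 = 2.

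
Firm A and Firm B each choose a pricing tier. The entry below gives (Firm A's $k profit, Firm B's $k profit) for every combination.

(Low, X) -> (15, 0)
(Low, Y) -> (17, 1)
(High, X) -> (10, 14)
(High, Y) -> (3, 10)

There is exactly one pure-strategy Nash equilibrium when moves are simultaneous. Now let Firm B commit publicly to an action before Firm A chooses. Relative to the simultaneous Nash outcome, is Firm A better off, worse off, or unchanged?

Firm A best-responds to each possible Firm B move:
- X: BR = Low, leader payoff 0.
- Y: BR = Low, leader payoff 1.
Maximizing over 0, 1, Firm B chooses Y. Subgame-perfect outcome: (Low, Y) with payoffs (17, 1).
Under simultaneous play:
Firm A's best replies: X→Low; Y→Low.
Firm B's best replies: Low→Y; High→X.
The unique mutual best reply is (Low, Y), giving (17, 1).
Firm A earns 17 sequentially versus 17 at the Nash outcome: unchanged.

unchanged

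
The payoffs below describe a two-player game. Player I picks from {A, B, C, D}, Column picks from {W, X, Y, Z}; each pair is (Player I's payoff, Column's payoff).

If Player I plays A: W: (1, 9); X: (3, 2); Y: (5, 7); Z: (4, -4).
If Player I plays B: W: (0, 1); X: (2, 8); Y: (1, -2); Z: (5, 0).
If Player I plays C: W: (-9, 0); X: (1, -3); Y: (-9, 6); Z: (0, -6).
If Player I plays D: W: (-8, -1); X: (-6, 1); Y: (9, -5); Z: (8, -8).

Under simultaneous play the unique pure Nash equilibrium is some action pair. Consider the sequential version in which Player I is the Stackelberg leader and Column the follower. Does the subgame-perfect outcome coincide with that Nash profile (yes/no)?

Backward induction with Player I moving first.
- A: Column compares 9, 2, 7, -4 and picks W; Player I would get 1.
- B: Column compares 1, 8, -2, 0 and picks X; Player I would get 2.
- C: Column compares 0, -3, 6, -6 and picks Y; Player I would get -9.
- D: Column compares -1, 1, -5, -8 and picks X; Player I would get -6.
Player I's induced payoffs are 1, 2, -9, -6, so Player I commits to B. Subgame-perfect outcome: (B, X) with payoffs (2, 8).
Under simultaneous play:
Player I's best replies: W→A; X→A; Y→D; Z→D.
Column's best replies: A→W; B→X; C→Y; D→X.
Only (A, W) has each player best-responding; Nash payoffs (1, 9).
Sequential outcome (B, X) differs from the Nash profile (A, W).

no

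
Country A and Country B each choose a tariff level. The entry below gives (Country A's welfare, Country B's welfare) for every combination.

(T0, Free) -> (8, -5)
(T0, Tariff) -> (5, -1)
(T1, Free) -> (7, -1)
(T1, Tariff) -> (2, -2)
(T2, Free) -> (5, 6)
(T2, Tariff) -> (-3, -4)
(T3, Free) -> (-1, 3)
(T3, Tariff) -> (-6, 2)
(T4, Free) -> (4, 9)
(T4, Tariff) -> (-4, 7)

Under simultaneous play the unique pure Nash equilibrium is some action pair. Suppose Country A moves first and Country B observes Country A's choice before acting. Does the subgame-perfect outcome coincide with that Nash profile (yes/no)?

no

Solve by backward induction (Country A leads).
- T0: Country B compares -5, -1 and picks Tariff; Country A would get 5.
- T1: Country B compares -1, -2 and picks Free; Country A would get 7.
- T2: Country B compares 6, -4 and picks Free; Country A would get 5.
- T3: Country B compares 3, 2 and picks Free; Country A would get -1.
- T4: Country B compares 9, 7 and picks Free; Country A would get 4.
Among 5, 7, 5, -1, 4, the best is 7 at T1. Subgame-perfect outcome: (T1, Free) with payoffs (7, -1).
Now find the simultaneous Nash equilibrium.
Country A's best replies: Free→T0; Tariff→T0.
Country B's best replies: T0→Tariff; T1→Free; T2→Free; T3→Free; T4→Free.
Only (T0, Tariff) has each player best-responding; Nash payoffs (5, -1).
Sequential outcome (T1, Free) differs from the Nash profile (T0, Tariff).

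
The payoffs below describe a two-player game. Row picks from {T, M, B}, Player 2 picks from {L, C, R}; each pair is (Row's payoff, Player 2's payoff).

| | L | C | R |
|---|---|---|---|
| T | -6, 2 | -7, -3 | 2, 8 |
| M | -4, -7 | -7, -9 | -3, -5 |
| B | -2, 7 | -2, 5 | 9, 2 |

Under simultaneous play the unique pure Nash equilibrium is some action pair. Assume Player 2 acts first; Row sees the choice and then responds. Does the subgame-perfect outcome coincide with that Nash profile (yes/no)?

Solve by backward induction (Player 2 leads).
- L: Row compares -6, -4, -2 and picks B; Player 2 would get 7.
- C: Row compares -7, -7, -2 and picks B; Player 2 would get 5.
- R: Row compares 2, -3, 9 and picks B; Player 2 would get 2.
Maximizing over 7, 5, 2, Player 2 chooses L. Subgame-perfect outcome: (B, L) with payoffs (-2, 7).
Now find the simultaneous Nash equilibrium.
Row's best replies: L→B; C→B; R→B.
Player 2's best replies: T→R; M→R; B→L.
Only (B, L) has each player best-responding; Nash payoffs (-2, 7).
Sequential outcome (B, L) coincides with the Nash profile (B, L).

yes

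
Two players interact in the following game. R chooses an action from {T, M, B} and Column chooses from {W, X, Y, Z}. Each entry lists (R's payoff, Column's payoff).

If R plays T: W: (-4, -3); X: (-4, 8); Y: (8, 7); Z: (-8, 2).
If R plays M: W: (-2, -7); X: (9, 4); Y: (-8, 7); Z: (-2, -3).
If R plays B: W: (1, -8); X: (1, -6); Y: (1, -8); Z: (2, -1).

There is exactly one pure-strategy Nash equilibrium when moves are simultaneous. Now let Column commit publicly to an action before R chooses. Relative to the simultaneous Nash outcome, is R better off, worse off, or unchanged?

Backward induction with Column moving first.
- W: R compares -4, -2, 1 and picks B; Column would get -8.
- X: R compares -4, 9, 1 and picks M; Column would get 4.
- Y: R compares 8, -8, 1 and picks T; Column would get 7.
- Z: R compares -8, -2, 2 and picks B; Column would get -1.
Among -8, 4, 7, -1, the best is 7 at Y. Subgame-perfect outcome: (T, Y) with payoffs (8, 7).
Now find the simultaneous Nash equilibrium.
R's best replies: W→B; X→M; Y→T; Z→B.
Column's best replies: T→X; M→Y; B→Z.
Only (B, Z) has each player best-responding; Nash payoffs (2, -1).
R earns 8 sequentially versus 2 at the Nash outcome: better off.

better off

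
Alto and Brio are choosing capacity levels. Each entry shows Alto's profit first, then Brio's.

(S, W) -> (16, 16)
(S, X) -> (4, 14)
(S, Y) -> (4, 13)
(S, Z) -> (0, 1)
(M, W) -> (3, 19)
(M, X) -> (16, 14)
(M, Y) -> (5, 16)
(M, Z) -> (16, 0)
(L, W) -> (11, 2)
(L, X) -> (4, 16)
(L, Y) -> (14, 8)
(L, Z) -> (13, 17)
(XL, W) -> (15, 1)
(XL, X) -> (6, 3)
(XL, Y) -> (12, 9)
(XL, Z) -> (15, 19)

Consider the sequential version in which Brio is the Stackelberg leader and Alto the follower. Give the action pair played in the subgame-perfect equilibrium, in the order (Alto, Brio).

(S, W)

Backward induction with Brio moving first.
- W: BR = S, leader payoff 16.
- X: BR = M, leader payoff 14.
- Y: BR = L, leader payoff 8.
- Z: BR = M, leader payoff 0.
Among 16, 14, 8, 0, the best is 16 at W. Subgame-perfect outcome: (S, W) with payoffs (16, 16).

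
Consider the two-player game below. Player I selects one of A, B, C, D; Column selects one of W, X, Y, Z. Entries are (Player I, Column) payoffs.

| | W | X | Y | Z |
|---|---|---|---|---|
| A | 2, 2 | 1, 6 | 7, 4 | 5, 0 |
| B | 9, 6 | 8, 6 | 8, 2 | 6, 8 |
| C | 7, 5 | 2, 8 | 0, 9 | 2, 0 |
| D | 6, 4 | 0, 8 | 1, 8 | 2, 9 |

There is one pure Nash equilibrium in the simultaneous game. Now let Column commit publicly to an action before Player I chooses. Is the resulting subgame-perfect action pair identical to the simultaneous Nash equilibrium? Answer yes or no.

yes

Solve by backward induction (Column leads).
- W: BR = B, leader payoff 6.
- X: BR = B, leader payoff 6.
- Y: BR = B, leader payoff 2.
- Z: BR = B, leader payoff 8.
Column's induced payoffs are 6, 6, 2, 8, so Column commits to Z. Subgame-perfect outcome: (B, Z) with payoffs (6, 8).
For the simultaneous game, intersect best replies.
Player I's best replies: W→B; X→B; Y→B; Z→B.
Column's best replies: A→X; B→Z; C→Y; D→Z.
The unique mutual best reply is (B, Z), giving (6, 8).
Sequential outcome (B, Z) coincides with the Nash profile (B, Z).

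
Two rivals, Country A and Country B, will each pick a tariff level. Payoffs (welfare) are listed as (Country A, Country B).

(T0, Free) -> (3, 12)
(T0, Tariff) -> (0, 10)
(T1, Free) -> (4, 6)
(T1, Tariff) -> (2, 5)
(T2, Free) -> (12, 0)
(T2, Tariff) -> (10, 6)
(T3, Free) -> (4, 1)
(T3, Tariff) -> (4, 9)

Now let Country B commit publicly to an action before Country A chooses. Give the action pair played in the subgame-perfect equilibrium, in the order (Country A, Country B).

(T2, Tariff)

Solve by backward induction (Country B leads).
- Free: Country A compares 3, 4, 12, 4 and picks T2; Country B would get 0.
- Tariff: Country A compares 0, 2, 10, 4 and picks T2; Country B would get 6.
Country B's induced payoffs are 0, 6, so Country B commits to Tariff. Subgame-perfect outcome: (T2, Tariff) with payoffs (10, 6).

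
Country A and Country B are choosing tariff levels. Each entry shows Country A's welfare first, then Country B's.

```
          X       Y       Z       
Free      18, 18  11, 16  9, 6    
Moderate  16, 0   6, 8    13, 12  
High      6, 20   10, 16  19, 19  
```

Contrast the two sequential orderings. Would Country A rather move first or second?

second

If Country A leads: Country B's best replies are Free→X, Moderate→Z, High→X; Country A's induced payoffs 18, 13, 6; outcome (Free, X), payoffs (18, 18).
If Country B leads: Country A's best replies are X→Free, Y→Free, Z→High; Country B's induced payoffs 18, 16, 19; outcome (High, Z), payoffs (19, 19).
Country A gets 18 moving first and 19 moving second, so Country A prefers to move second.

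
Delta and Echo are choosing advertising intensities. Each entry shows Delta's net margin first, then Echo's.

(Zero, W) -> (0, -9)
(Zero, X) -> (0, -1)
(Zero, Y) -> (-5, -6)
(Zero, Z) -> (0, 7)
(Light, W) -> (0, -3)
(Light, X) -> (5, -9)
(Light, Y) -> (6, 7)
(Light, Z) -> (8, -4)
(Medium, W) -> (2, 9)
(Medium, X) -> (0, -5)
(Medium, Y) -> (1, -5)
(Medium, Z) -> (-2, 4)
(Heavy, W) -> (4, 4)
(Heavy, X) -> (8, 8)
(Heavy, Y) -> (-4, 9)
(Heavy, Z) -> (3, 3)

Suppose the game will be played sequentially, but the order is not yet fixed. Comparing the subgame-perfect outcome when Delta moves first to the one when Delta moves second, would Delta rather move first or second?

second

If Delta leads: Echo's best replies are Zero→Z, Light→Y, Medium→W, Heavy→Y; Delta's induced payoffs 0, 6, 2, -4; outcome (Light, Y), payoffs (6, 7).
If Echo leads: Delta's best replies are W→Heavy, X→Heavy, Y→Light, Z→Light; Echo's induced payoffs 4, 8, 7, -4; outcome (Heavy, X), payoffs (8, 8).
Delta gets 6 moving first and 8 moving second, so Delta prefers to move second.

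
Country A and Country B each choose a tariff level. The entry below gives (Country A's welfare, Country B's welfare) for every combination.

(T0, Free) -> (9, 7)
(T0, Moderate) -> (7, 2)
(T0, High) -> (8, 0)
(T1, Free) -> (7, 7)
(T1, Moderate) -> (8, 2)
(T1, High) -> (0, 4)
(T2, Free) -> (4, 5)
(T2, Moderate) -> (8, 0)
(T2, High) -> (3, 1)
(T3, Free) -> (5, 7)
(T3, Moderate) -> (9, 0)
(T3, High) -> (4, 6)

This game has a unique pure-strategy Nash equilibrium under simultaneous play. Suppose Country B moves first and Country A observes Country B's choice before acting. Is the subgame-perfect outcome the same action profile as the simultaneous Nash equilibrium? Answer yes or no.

yes

Country A best-responds to each possible Country B move:
- Free: BR = T0, leader payoff 7.
- Moderate: BR = T3, leader payoff 0.
- High: BR = T0, leader payoff 0.
Country B's induced payoffs are 7, 0, 0, so Country B commits to Free. Subgame-perfect outcome: (T0, Free) with payoffs (9, 7).
Under simultaneous play:
Country A's best replies: Free→T0; Moderate→T3; High→T0.
Country B's best replies: T0→Free; T1→Free; T2→Free; T3→Free.
Only (T0, Free) has each player best-responding; Nash payoffs (9, 7).
Sequential outcome (T0, Free) coincides with the Nash profile (T0, Free).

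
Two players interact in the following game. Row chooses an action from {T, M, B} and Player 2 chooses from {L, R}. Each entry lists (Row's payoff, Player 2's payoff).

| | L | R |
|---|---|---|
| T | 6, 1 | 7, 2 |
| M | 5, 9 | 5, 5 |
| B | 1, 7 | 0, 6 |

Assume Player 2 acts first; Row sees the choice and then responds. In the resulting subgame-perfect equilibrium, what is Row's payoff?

Solve by backward induction (Player 2 leads).
- L → Row plays T (best of 6, 5, 1); Player 2 gets 1.
- R → Row plays T (best of 7, 5, 0); Player 2 gets 2.
Player 2's induced payoffs are 1, 2, so Player 2 commits to R. Subgame-perfect outcome: (T, R) with payoffs (7, 2).

7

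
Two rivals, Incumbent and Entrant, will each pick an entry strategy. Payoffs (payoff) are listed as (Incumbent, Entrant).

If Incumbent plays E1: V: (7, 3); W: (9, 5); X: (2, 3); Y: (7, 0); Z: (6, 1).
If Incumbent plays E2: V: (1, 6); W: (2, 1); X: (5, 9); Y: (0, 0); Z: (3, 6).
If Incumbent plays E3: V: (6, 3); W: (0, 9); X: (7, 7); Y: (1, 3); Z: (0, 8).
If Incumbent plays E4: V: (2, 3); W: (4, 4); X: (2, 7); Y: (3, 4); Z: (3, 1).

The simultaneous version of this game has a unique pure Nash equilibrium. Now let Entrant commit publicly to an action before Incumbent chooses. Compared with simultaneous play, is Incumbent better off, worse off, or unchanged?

worse off

Backward induction with Entrant moving first.
- V: BR = E1, leader payoff 3.
- W: BR = E1, leader payoff 5.
- X: BR = E3, leader payoff 7.
- Y: BR = E1, leader payoff 0.
- Z: BR = E1, leader payoff 1.
Entrant's induced payoffs are 3, 5, 7, 0, 1, so Entrant commits to X. Subgame-perfect outcome: (E3, X) with payoffs (7, 7).
Now find the simultaneous Nash equilibrium.
Incumbent's best replies: V→E1; W→E1; X→E3; Y→E1; Z→E1.
Entrant's best replies: E1→W; E2→X; E3→W; E4→X.
Only (E1, W) has each player best-responding; Nash payoffs (9, 5).
Incumbent earns 7 sequentially versus 9 at the Nash outcome: worse off.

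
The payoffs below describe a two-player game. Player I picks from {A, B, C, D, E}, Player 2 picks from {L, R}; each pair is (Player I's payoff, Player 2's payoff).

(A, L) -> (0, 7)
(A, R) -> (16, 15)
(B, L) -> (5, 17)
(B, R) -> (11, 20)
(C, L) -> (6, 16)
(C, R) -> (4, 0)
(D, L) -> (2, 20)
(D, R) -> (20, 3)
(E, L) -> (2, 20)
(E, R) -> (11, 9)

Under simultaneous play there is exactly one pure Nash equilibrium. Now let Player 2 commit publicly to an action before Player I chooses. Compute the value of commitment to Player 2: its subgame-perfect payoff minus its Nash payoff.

Solve by backward induction (Player 2 leads).
- L → Player I plays C (best of 0, 5, 6, 2, 2); Player 2 gets 16.
- R → Player I plays D (best of 16, 11, 4, 20, 11); Player 2 gets 3.
Maximizing over 16, 3, Player 2 chooses L. Subgame-perfect outcome: (C, L) with payoffs (6, 16).
Now find the simultaneous Nash equilibrium.
Player I's best replies: L→C; R→D.
Player 2's best replies: A→R; B→R; C→L; D→L; E→L.
Only (C, L) has each player best-responding; Nash payoffs (6, 16).
Player 2's commitment gain: 16 − 16 = 0.

0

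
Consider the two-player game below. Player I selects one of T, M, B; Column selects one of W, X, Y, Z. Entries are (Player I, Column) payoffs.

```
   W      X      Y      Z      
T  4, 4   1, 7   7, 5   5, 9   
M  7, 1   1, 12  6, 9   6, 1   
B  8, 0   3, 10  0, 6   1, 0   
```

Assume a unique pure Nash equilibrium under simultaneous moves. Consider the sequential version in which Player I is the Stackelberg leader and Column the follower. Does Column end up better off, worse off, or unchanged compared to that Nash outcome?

Column best-responds to each possible Player I move:
- T → Column plays Z (best of 4, 7, 5, 9); Player I gets 5.
- M → Column plays X (best of 1, 12, 9, 1); Player I gets 1.
- B → Column plays X (best of 0, 10, 6, 0); Player I gets 3.
Maximizing over 5, 1, 3, Player I chooses T. Subgame-perfect outcome: (T, Z) with payoffs (5, 9).
For the simultaneous game, intersect best replies.
Player I's best replies: W→B; X→B; Y→T; Z→M.
Column's best replies: T→Z; M→X; B→X.
Only (B, X) has each player best-responding; Nash payoffs (3, 10).
Column earns 9 sequentially versus 10 at the Nash outcome: worse off.

worse off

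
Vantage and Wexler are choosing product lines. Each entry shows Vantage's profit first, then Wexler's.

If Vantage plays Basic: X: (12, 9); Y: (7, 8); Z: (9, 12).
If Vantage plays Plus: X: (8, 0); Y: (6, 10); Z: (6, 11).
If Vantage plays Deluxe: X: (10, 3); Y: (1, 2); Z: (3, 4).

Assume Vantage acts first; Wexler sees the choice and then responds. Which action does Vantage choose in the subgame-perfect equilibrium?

Backward induction with Vantage moving first.
- Basic: BR = Z, leader payoff 9.
- Plus: BR = Z, leader payoff 6.
- Deluxe: BR = Z, leader payoff 3.
Among 9, 6, 3, the best is 9 at Basic. Subgame-perfect outcome: (Basic, Z) with payoffs (9, 12).

Basic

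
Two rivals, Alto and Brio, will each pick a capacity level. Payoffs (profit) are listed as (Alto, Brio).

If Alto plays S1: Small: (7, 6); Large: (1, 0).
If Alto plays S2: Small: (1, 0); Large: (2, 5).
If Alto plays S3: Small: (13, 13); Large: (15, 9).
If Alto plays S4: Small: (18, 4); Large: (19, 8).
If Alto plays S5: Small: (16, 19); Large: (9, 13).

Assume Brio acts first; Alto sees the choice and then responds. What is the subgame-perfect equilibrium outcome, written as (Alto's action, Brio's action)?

(S4, Large)

Work backward from Alto's decision.
- Small → Alto plays S4 (best of 7, 1, 13, 18, 16); Brio gets 4.
- Large → Alto plays S4 (best of 1, 2, 15, 19, 9); Brio gets 8.
Maximizing over 4, 8, Brio chooses Large. Subgame-perfect outcome: (S4, Large) with payoffs (19, 8).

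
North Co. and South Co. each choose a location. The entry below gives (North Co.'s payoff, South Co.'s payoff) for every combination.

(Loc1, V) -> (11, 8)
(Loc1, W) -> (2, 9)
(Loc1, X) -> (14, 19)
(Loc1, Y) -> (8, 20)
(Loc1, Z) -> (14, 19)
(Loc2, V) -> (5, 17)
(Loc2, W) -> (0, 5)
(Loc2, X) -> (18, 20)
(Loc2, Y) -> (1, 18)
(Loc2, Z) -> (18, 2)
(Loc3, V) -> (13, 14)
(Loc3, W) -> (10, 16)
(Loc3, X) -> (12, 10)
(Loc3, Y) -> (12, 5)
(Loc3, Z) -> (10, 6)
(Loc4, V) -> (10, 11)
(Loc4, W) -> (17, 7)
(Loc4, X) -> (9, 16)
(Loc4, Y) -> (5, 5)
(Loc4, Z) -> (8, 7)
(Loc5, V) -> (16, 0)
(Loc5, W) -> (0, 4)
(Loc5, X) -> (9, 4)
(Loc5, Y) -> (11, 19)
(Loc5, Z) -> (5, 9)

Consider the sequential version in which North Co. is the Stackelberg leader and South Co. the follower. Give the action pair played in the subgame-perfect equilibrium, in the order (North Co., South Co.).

South Co. best-responds to each possible North Co. move:
- Loc1 → South Co. plays Y (best of 8, 9, 19, 20, 19); North Co. gets 8.
- Loc2 → South Co. plays X (best of 17, 5, 20, 18, 2); North Co. gets 18.
- Loc3 → South Co. plays W (best of 14, 16, 10, 5, 6); North Co. gets 10.
- Loc4 → South Co. plays X (best of 11, 7, 16, 5, 7); North Co. gets 9.
- Loc5 → South Co. plays Y (best of 0, 4, 4, 19, 9); North Co. gets 11.
Among 8, 18, 10, 9, 11, the best is 18 at Loc2. Subgame-perfect outcome: (Loc2, X) with payoffs (18, 20).

(Loc2, X)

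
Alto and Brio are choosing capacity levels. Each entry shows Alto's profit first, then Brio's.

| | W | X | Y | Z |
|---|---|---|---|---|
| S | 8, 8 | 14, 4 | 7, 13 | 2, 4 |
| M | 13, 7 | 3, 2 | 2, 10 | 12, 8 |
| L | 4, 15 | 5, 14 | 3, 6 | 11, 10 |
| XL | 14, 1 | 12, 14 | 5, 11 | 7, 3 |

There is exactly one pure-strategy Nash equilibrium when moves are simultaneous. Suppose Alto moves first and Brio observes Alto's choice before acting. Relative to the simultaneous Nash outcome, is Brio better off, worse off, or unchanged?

Brio best-responds to each possible Alto move:
- S → Brio plays Y (best of 8, 4, 13, 4); Alto gets 7.
- M → Brio plays Y (best of 7, 2, 10, 8); Alto gets 2.
- L → Brio plays W (best of 15, 14, 6, 10); Alto gets 4.
- XL → Brio plays X (best of 1, 14, 11, 3); Alto gets 12.
Maximizing over 7, 2, 4, 12, Alto chooses XL. Subgame-perfect outcome: (XL, X) with payoffs (12, 14).
For the simultaneous game, intersect best replies.
Alto's best replies: W→XL; X→S; Y→S; Z→M.
Brio's best replies: S→Y; M→Y; L→W; XL→X.
The unique mutual best reply is (S, Y), giving (7, 13).
Brio earns 14 sequentially versus 13 at the Nash outcome: better off.

better off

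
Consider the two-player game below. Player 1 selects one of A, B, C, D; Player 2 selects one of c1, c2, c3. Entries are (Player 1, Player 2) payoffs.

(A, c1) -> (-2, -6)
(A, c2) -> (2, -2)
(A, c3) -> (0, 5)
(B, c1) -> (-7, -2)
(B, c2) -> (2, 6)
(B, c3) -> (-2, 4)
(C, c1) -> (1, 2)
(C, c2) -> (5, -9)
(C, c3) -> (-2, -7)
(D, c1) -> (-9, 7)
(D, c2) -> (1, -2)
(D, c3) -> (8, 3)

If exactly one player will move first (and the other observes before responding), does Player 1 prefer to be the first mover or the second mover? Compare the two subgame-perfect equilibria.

If Player 1 leads: Player 2's best replies are A→c3, B→c2, C→c1, D→c1; Player 1's induced payoffs 0, 2, 1, -9; outcome (B, c2), payoffs (2, 6).
If Player 2 leads: Player 1's best replies are c1→C, c2→C, c3→D; Player 2's induced payoffs 2, -9, 3; outcome (D, c3), payoffs (8, 3).
Player 1 gets 2 moving first and 8 moving second, so Player 1 prefers to move second.

second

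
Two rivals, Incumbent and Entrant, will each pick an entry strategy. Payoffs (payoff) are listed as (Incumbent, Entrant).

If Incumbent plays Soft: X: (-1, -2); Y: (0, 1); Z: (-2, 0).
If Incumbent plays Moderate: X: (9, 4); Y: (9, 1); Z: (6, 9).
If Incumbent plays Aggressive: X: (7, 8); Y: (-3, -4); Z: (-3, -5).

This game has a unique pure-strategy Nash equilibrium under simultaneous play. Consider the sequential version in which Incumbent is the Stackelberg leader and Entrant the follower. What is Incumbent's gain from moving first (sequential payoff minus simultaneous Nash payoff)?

Entrant best-responds to each possible Incumbent move:
- Soft → Entrant plays Y (best of -2, 1, 0); Incumbent gets 0.
- Moderate → Entrant plays Z (best of 4, 1, 9); Incumbent gets 6.
- Aggressive → Entrant plays X (best of 8, -4, -5); Incumbent gets 7.
Incumbent's induced payoffs are 0, 6, 7, so Incumbent commits to Aggressive. Subgame-perfect outcome: (Aggressive, X) with payoffs (7, 8).
For the simultaneous game, intersect best replies.
Incumbent's best replies: X→Moderate; Y→Moderate; Z→Moderate.
Entrant's best replies: Soft→Y; Moderate→Z; Aggressive→X.
Only (Moderate, Z) has each player best-responding; Nash payoffs (6, 9).
Incumbent's commitment gain: 7 − 6 = 1.

1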